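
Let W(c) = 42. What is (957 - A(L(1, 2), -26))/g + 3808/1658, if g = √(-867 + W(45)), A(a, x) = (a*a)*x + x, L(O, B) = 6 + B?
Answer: 1904/829 - 2647*I*√33/165 ≈ 2.2967 - 92.157*I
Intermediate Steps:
A(a, x) = x + x*a² (A(a, x) = a²*x + x = x*a² + x = x + x*a²)
g = 5*I*√33 (g = √(-867 + 42) = √(-825) = 5*I*√33 ≈ 28.723*I)
(957 - A(L(1, 2), -26))/g + 3808/1658 = (957 - (-26)*(1 + (6 + 2)²))/((5*I*√33)) + 3808/1658 = (957 - (-26)*(1 + 8²))*(-I*√33/165) + 3808*(1/1658) = (957 - (-26)*(1 + 64))*(-I*√33/165) + 1904/829 = (957 - (-26)*65)*(-I*√33/165) + 1904/829 = (957 - 1*(-1690))*(-I*√33/165) + 1904/829 = (957 + 1690)*(-I*√33/165) + 1904/829 = 2647*(-I*√33/165) + 1904/829 = -2647*I*√33/165 + 1904/829 = 1904/829 - 2647*I*√33/165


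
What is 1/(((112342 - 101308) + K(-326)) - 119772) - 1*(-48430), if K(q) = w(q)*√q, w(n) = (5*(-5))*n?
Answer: 810662206245091/16738843822 - 4075*I*√326/16738843822 ≈ 48430.0 - 4.3955e-6*I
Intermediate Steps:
w(n) = -25*n
K(q) = -25*q^(3/2) (K(q) = (-25*q)*√q = -25*q^(3/2))
1/(((112342 - 101308) + K(-326)) - 119772) - 1*(-48430) = 1/(((112342 - 101308) - (-8150)*I*√326) - 119772) - 1*(-48430) = 1/((11034 - (-8150)*I*√326) - 119772) + 48430 = 1/((11034 + 8150*I*√326) - 119772) + 48430 = 1/(-108738 + 8150*I*√326) + 48430 = 48430 + 1/(-108738 + 8150*I*√326)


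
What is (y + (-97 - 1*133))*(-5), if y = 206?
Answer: 120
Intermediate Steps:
(y + (-97 - 1*133))*(-5) = (206 + (-97 - 1*133))*(-5) = (206 + (-97 - 133))*(-5) = (206 - 230)*(-5) = -24*(-5) = 120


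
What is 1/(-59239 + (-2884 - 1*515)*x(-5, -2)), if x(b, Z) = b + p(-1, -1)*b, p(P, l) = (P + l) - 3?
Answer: -1/127219 ≈ -7.8605e-6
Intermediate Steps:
p(P, l) = -3 + P + l
x(b, Z) = -4*b (x(b, Z) = b + (-3 - 1 - 1)*b = b - 5*b = -4*b)
1/(-59239 + (-2884 - 1*515)*x(-5, -2)) = 1/(-59239 + (-2884 - 1*515)*(-4*(-5))) = 1/(-59239 + (-2884 - 515)*20) = 1/(-59239 - 3399*20) = 1/(-59239 - 67980) = 1/(-127219) = -1/127219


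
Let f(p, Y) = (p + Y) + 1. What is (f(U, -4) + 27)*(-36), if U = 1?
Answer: -900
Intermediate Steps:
f(p, Y) = 1 + Y + p (f(p, Y) = (Y + p) + 1 = 1 + Y + p)
(f(U, -4) + 27)*(-36) = ((1 - 4 + 1) + 27)*(-36) = (-2 + 27)*(-36) = 25*(-36) = -900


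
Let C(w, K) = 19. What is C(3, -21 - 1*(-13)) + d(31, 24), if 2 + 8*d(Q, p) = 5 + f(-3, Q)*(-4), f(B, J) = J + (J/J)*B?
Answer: 43/8 ≈ 5.3750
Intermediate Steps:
f(B, J) = B + J (f(B, J) = J + 1*B = J + B = B + J)
d(Q, p) = 15/8 - Q/2 (d(Q, p) = -¼ + (5 + (-3 + Q)*(-4))/8 = -¼ + (5 + (12 - 4*Q))/8 = -¼ + (17 - 4*Q)/8 = -¼ + (17/8 - Q/2) = 15/8 - Q/2)
C(3, -21 - 1*(-13)) + d(31, 24) = 19 + (15/8 - ½*31) = 19 + (15/8 - 31/2) = 19 - 109/8 = 43/8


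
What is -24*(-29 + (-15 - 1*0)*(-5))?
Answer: -1104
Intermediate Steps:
-24*(-29 + (-15 - 1*0)*(-5)) = -24*(-29 + (-15 + 0)*(-5)) = -24*(-29 - 15*(-5)) = -24*(-29 + 75) = -24*46 = -1104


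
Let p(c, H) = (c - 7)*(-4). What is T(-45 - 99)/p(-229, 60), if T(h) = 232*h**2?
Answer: 300672/59 ≈ 5096.1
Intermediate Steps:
p(c, H) = 28 - 4*c (p(c, H) = (-7 + c)*(-4) = 28 - 4*c)
T(-45 - 99)/p(-229, 60) = (232*(-45 - 99)**2)/(28 - 4*(-229)) = (232*(-144)**2)/(28 + 916) = (232*20736)/944 = 4810752*(1/944) = 300672/59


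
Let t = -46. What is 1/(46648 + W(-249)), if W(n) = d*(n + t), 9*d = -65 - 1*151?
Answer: 1/53728 ≈ 1.8612e-5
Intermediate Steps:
d = -24 (d = (-65 - 1*151)/9 = (-65 - 151)/9 = (1/9)*(-216) = -24)
W(n) = 1104 - 24*n (W(n) = -24*(n - 46) = -24*(-46 + n) = 1104 - 24*n)
1/(46648 + W(-249)) = 1/(46648 + (1104 - 24*(-249))) = 1/(46648 + (1104 + 5976)) = 1/(46648 + 7080) = 1/53728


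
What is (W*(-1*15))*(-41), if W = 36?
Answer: 22140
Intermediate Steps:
(W*(-1*15))*(-41) = (36*(-1*15))*(-41) = (36*(-15))*(-41) = -540*(-41) = 22140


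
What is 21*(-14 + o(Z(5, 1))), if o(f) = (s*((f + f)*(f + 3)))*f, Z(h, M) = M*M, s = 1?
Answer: -126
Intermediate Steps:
Z(h, M) = M**2
o(f) = 2*f**2*(3 + f) (o(f) = (1*((f + f)*(f + 3)))*f = (1*((2*f)*(3 + f)))*f = (1*(2*f*(3 + f)))*f = (2*f*(3 + f))*f = 2*f**2*(3 + f))
21*(-14 + o(Z(5, 1))) = 21*(-14 + 2*(1**2)**2*(3 + 1**2)) = 21*(-14 + 2*1**2*(3 + 1)) = 21*(-14 + 2*1*4) = 21*(-14 + 8) = 21*(-6) = -126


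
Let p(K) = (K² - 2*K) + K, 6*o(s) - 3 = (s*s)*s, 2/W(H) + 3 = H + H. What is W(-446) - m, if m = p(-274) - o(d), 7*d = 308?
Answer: -328387147/5370 ≈ -61152.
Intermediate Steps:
d = 44 (d = (⅐)*308 = 44)
W(H) = 2/(-3 + 2*H) (W(H) = 2/(-3 + (H + H)) = 2/(-3 + 2*H))
o(s) = ½ + s³/6 (o(s) = ½ + ((s*s)*s)/6 = ½ + (s²*s)/6 = ½ + s³/6)
p(K) = K² - K
m = 366913/6 (m = -274*(-1 - 274) - (½ + (⅙)*44³) = -274*(-275) - (½ + (⅙)*85184) = 75350 - (½ + 42592/3) = 75350 - 1*85187/6 = 75350 - 85187/6 = 366913/6 ≈ 61152.)
W(-446) - m = 2/(-3 + 2*(-446)) - 1*366913/6 = 2/(-3 - 892) - 366913/6 = 2/(-895) - 366913/6 = 2*(-1/895) - 366913/6 = -2/895 - 366913/6 = -328387147/5370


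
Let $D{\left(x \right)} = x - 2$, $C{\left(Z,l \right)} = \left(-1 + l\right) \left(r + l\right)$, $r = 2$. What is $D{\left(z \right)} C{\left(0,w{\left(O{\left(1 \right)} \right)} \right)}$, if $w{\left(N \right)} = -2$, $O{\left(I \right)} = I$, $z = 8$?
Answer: $0$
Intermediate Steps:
$C{\left(Z,l \right)} = \left(-1 + l\right) \left(2 + l\right)$
$D{\left(x \right)} = -2 + x$
$D{\left(z \right)} C{\left(0,w{\left(O{\left(1 \right)} \right)} \right)} = \left(-2 + 8\right) \left(-2 - 2 + \left(-2\right)^{2}\right) = 6 \left(-2 - 2 + 4\right) = 6 \cdot 0 = 0$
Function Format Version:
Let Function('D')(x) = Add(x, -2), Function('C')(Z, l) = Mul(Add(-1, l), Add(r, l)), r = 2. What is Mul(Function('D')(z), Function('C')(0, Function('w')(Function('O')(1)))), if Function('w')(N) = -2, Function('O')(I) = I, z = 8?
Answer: 0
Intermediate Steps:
Function('C')(Z, l) = Mul(Add(-1, l), Add(2, l))
Function('D')(x) = Add(-2, x)
Mul(Function('D')(z), Function('C')(0, Function('w')(Function('O')(1)))) = Mul(Add(-2, 8), Add(-2, -2, Pow(-2, 2))) = Mul(6, Add(-2, -2, 4)) = Mul(6, 0) = 0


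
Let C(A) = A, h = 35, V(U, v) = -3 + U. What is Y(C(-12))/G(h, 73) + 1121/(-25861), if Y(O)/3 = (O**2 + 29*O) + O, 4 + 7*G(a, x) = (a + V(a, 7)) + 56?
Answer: -16776985/439637 ≈ -38.161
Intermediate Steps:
G(a, x) = 7 + 2*a/7 (G(a, x) = -4/7 + ((a + (-3 + a)) + 56)/7 = -4/7 + ((-3 + 2*a) + 56)/7 = -4/7 + (53 + 2*a)/7 = -4/7 + (53/7 + 2*a/7) = 7 + 2*a/7)
Y(O) = 3*O**2 + 90*O (Y(O) = 3*((O**2 + 29*O) + O) = 3*(O**2 + 30*O) = 3*O**2 + 90*O)
Y(C(-12))/G(h, 73) + 1121/(-25861) = (3*(-12)*(30 - 12))/(7 + (2/7)*35) + 1121/(-25861) = (3*(-12)*18)/(7 + 10) + 1121*(-1/25861) = -648/17 - 1121/25861 = -16776985/439637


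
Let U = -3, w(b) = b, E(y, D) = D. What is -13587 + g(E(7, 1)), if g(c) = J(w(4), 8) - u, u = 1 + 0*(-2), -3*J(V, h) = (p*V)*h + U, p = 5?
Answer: -40921/3 ≈ -13640.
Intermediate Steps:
J(V, h) = 1 - 5*V*h/3 (J(V, h) = -((5*V)*h - 3)/3 = -(5*V*h - 3)/3 = -(-3 + 5*V*h)/3 = 1 - 5*V*h/3)
u = 1 (u = 1 + 0 = 1)
g(c) = -160/3 (g(c) = (1 - 5/3*4*8) - 1*1 = (1 - 160/3) - 1 = -157/3 - 1 = -160/3)
-13587 + g(E(7, 1)) = -13587 - 160/3 = -40921/3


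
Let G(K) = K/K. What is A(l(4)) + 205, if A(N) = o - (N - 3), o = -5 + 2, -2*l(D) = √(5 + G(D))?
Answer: 205 + √6/2 ≈ 206.22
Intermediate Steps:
G(K) = 1
l(D) = -√6/2 (l(D) = -√(5 + 1)/2 = -√6/2)
o = -3
A(N) = -N (A(N) = -3 - (N - 3) = -3 - (-3 + N) = -3 + (3 - N) = -N)
A(l(4)) + 205 = -(-1)*√6/2 + 205 = √6/2 + 205 = 205 + √6/2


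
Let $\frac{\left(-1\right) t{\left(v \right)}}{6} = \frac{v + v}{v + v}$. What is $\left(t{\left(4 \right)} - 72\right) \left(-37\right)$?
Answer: $2886$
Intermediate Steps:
$t{\left(v \right)} = -6$ ($t{\left(v \right)} = - 6 \frac{v + v}{v + v} = - 6 \frac{2 v}{2 v} = - 6 \cdot 2 v \frac{1}{2 v} = \left(-6\right) 1 = -6$)
$\left(t{\left(4 \right)} - 72\right) \left(-37\right) = \left(-6 - 72\right) \left(-37\right) = \left(-78\right) \left(-37\right) = 2886$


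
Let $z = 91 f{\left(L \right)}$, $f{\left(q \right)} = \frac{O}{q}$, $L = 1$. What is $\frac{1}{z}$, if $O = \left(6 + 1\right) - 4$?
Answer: $\frac{1}{273} \approx 0.003663$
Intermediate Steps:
$O = 3$ ($O = 7 - 4 = 3$)
$f{\left(q \right)} = \frac{3}{q}$
$z = 273$ ($z = 91 \cdot \frac{3}{1} = 91 \cdot 3 \cdot 1 = 91 \cdot 3 = 273$)
$\frac{1}{z} = \frac{1}{273}$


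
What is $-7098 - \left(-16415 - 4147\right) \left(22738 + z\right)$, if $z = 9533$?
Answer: $663549204$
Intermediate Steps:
$-7098 - \left(-16415 - 4147\right) \left(22738 + z\right) = -7098 - \left(-16415 - 4147\right) \left(22738 + 9533\right) = -7098 - \left(-20562\right) 32271 = -7098 - -663556302 = -7098 + 663556302 = 663549204$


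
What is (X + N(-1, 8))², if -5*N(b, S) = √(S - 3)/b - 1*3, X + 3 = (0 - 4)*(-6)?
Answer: (108 + √5)²/25 ≈ 486.08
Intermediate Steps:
X = 21 (X = -3 + (0 - 4)*(-6) = -3 - 4*(-6) = -3 + 24 = 21)
N(b, S) = ⅗ - √(-3 + S)/(5*b) (N(b, S) = -(√(S - 3)/b - 1*3)/5 = -(√(-3 + S)/b - 3)/5 = -(-3 + √(-3 + S)/b)/5 = ⅗ - √(-3 + S)/(5*b))
(X + N(-1, 8))² = (21 + (⅕)*(-√(-3 + 8) + 3*(-1))/(-1))² = (21 + (⅕)*(-1)*(-√5 - 3))² = (21 + (⅕)*(-1)*(-3 - √5))² = (21 + (⅗ + √5/5))² = (108/5 + √5/5)²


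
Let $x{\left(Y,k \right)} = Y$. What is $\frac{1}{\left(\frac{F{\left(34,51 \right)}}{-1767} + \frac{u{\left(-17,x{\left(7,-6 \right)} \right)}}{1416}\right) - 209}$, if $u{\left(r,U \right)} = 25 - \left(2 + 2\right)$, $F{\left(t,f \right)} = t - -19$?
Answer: $- \frac{834024}{174323663} \approx -0.0047843$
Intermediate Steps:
$F{\left(t,f \right)} = 19 + t$ ($F{\left(t,f \right)} = t + 19 = 19 + t$)
$u{\left(r,U \right)} = 21$ ($u{\left(r,U \right)} = 25 - 4 = 21$)
$\frac{1}{\left(\frac{F{\left(34,51 \right)}}{-1767} + \frac{u{\left(-17,x{\left(7,-6 \right)} \right)}}{1416}\right) - 209} = \frac{1}{\left(\frac{19 + 34}{-1767} + \frac{21}{1416}\right) - 209} = \frac{1}{\left(53 \left(- \frac{1}{1767}\right) + 21 \cdot \frac{1}{1416}\right) - 209} = \frac{1}{\left(- \frac{53}{1767} + \frac{7}{472}\right) - 209} = \frac{1}{- \frac{12647}{834024} - 209} = \frac{1}{- \frac{174323663}{834024}} = - \frac{834024}{174323663}$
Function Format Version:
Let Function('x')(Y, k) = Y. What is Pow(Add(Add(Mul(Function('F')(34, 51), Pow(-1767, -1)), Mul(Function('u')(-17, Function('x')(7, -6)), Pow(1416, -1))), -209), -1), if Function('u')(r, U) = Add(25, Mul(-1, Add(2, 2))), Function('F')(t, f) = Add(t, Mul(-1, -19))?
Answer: Rational(-834024, 174323663) ≈ -0.0047843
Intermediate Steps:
Function('F')(t, f) = Add(19, t) (Function('F')(t, f) = Add(t, 19) = Add(19, t))
Function('u')(r, U) = 21 (Function('u')(r, U) = Add(25, Mul(-1, 4)) = Add(25, -4) = 21)
Pow(Add(Add(Mul(Function('F')(34, 51), Pow(-1767, -1)), Mul(Function('u')(-17, Function('x')(7, -6)), Pow(1416, -1))), -209), -1) = Pow(Add(Add(Mul(Add(19, 34), Pow(-1767, -1)), Mul(21, Pow(1416, -1))), -209), -1) = Pow(Add(Add(Mul(53, Rational(-1, 1767)), Mul(21, Rational(1, 1416))), -209), -1) = Pow(Add(Add(Rational(-53, 1767), Rational(7, 472)), -209), -1) = Pow(Add(Rational(-12647, 834024), -209), -1) = Pow(Rational(-174323663, 834024), -1) = Rational(-834024, 174323663)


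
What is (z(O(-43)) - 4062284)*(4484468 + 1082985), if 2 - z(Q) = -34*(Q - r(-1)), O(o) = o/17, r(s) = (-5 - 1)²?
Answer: -22623857471176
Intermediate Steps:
r(s) = 36 (r(s) = (-6)² = 36)
O(o) = o/17 (O(o) = o*(1/17) = o/17)
z(Q) = -1222 + 34*Q (z(Q) = 2 - (-34)*(Q - 1*36) = 2 - (-34)*(Q - 36) = 2 - (-34)*(-36 + Q) = 2 - (1224 - 34*Q) = 2 + (-1224 + 34*Q) = -1222 + 34*Q)
(z(O(-43)) - 4062284)*(4484468 + 1082985) = ((-1222 + 34*((1/17)*(-43))) - 4062284)*(4484468 + 1082985) = ((-1222 + 34*(-43/17)) - 4062284)*5567453 = ((-1222 - 86) - 4062284)*5567453 = (-1308 - 4062284)*5567453 = -4063592*5567453 = -22623857471176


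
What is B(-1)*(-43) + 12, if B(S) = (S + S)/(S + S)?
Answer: -31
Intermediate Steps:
B(S) = 1 (B(S) = (2*S)/((2*S)) = (2*S)*(1/(2*S)) = 1)
B(-1)*(-43) + 12 = 1*(-43) + 12 = -43 + 12 = -31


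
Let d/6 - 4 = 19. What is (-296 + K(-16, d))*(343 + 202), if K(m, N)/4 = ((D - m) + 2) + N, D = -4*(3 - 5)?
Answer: 196200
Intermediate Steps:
d = 138 (d = 24 + 6*19 = 24 + 114 = 138)
D = 8 (D = -4*(-2) = 8)
K(m, N) = 40 - 4*m + 4*N (K(m, N) = 4*(((8 - m) + 2) + N) = 4*((10 - m) + N) = 4*(10 + N - m) = 40 - 4*m + 4*N)
(-296 + K(-16, d))*(343 + 202) = (-296 + (40 - 4*(-16) + 4*138))*(343 + 202) = (-296 + (40 + 64 + 552))*545 = (-296 + 656)*545 = 360*545 = 196200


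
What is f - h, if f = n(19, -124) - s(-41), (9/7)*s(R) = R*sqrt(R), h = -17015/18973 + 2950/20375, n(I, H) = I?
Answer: 305425316/15462995 + 287*I*sqrt(41)/9 ≈ 19.752 + 204.19*I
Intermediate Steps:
h = -11628411/15462995 (h = -17015*1/18973 + 2950*(1/20375) = -17015/18973 + 118/815 = -11628411/15462995 ≈ -0.75202)
s(R) = 7*R**(3/2)/9 (s(R) = 7*(R*sqrt(R))/9 = 7*R**(3/2)/9)
f = 19 + 287*I*sqrt(41)/9 (f = 19 - 7*(-41)**(3/2)/9 = 19 - 7*(-41*I*sqrt(41))/9 = 19 - (-287)*I*sqrt(41)/9 = 19 + 287*I*sqrt(41)/9 ≈ 19.0 + 204.19*I)
f - h = (19 + 287*I*sqrt(41)/9) - 1*(-11628411/15462995) = (19 + 287*I*sqrt(41)/9) + 11628411/15462995 = 305425316/15462995 + 287*I*sqrt(41)/9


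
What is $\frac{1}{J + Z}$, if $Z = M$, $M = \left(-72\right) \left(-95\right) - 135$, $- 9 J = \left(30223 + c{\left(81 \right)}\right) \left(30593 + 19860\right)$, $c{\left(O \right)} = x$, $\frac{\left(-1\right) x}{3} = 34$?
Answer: $- \frac{9}{1519634468} \approx -5.9225 \cdot 10^{-9}$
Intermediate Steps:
$x = -102$ ($x = \left(-3\right) 34 = -102$)
$c{\left(O \right)} = -102$
$J = - \frac{1519694813}{9}$ ($J = - \frac{\left(30223 - 102\right) \left(30593 + 19860\right)}{9} = - \frac{30121 \cdot 50453}{9} = \left(- \frac{1}{9}\right) 1519694813 = - \frac{1519694813}{9} \approx -1.6886 \cdot 10^{8}$)
$M = 6705$ ($M = 6840 - 135 = 6705$)
$Z = 6705$
$\frac{1}{J + Z} = \frac{1}{- \frac{1519694813}{9} + 6705} = \frac{1}{- \frac{1519634468}{9}} = - \frac{9}{1519634468}$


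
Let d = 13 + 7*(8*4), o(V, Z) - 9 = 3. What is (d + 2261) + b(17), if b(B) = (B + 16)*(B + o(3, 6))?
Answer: 3455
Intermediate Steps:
o(V, Z) = 12 (o(V, Z) = 9 + 3 = 12)
b(B) = (12 + B)*(16 + B) (b(B) = (B + 16)*(B + 12) = (16 + B)*(12 + B) = (12 + B)*(16 + B))
d = 237 (d = 13 + 7*32 = 13 + 224 = 237)
(d + 2261) + b(17) = (237 + 2261) + (192 + 17**2 + 28*17) = 2498 + (192 + 289 + 476) = 2498 + 957 = 3455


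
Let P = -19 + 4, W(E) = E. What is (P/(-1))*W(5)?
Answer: 75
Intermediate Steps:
P = -15
(P/(-1))*W(5) = -15/(-1)*5 = -15*(-1)*5 = 15*5 = 75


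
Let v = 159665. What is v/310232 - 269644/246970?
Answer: -22109866179/38308998520 ≈ -0.57715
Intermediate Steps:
v/310232 - 269644/246970 = 159665/310232 - 269644/246970 = 159665*(1/310232) - 269644*1/246970 = 159665/310232 - 134822/123485 = -22109866179/38308998520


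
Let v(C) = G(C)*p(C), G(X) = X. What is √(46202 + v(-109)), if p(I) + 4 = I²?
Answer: I*√1248391 ≈ 1117.3*I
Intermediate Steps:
p(I) = -4 + I²
v(C) = C*(-4 + C²)
√(46202 + v(-109)) = √(46202 - 109*(-4 + (-109)²)) = √(46202 - 109*(-4 + 11881)) = √(46202 - 109*11877) = √(46202 - 1294593) = √(-1248391) = I*√1248391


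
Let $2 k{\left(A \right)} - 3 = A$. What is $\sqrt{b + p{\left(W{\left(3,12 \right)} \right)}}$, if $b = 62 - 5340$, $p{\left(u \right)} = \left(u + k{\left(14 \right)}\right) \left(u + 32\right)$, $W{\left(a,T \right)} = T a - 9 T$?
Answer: $37 i \sqrt{2} \approx 52.326 i$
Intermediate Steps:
$W{\left(a,T \right)} = - 9 T + T a$
$k{\left(A \right)} = \frac{3}{2} + \frac{A}{2}$
$p{\left(u \right)} = \left(32 + u\right) \left(\frac{17}{2} + u\right)$ ($p{\left(u \right)} = \left(u + \left(\frac{3}{2} + \frac{1}{2} \cdot 14\right)\right) \left(u + 32\right) = \left(u + \left(\frac{3}{2} + 7\right)\right) \left(32 + u\right) = \left(u + \frac{17}{2}\right) \left(32 + u\right) = \left(\frac{17}{2} + u\right) \left(32 + u\right) = \left(32 + u\right) \left(\frac{17}{2} + u\right)$)
$b = -5278$ ($b = 62 - 5340 = -5278$)
$\sqrt{b + p{\left(W{\left(3,12 \right)} \right)}} = \sqrt{-5278 + \left(272 + \left(12 \left(-9 + 3\right)\right)^{2} + \frac{81 \cdot 12 \left(-9 + 3\right)}{2}\right)} = \sqrt{-5278 + \left(272 + \left(12 \left(-6\right)\right)^{2} + \frac{81 \cdot 12 \left(-6\right)}{2}\right)} = \sqrt{-5278 + \left(272 + \left(-72\right)^{2} + \frac{81}{2} \left(-72\right)\right)} = \sqrt{-5278 + \left(272 + 5184 - 2916\right)} = \sqrt{-5278 + 2540} = \sqrt{-2738} = 37 i \sqrt{2}$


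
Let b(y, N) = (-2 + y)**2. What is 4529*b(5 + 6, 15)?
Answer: 366849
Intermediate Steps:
4529*b(5 + 6, 15) = 4529*(-2 + (5 + 6))**2 = 4529*(-2 + 11)**2 = 4529*9**2 = 4529*81 = 366849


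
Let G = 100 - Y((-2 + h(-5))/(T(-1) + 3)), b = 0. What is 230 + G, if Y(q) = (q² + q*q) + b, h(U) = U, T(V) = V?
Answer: 611/2 ≈ 305.50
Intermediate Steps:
Y(q) = 2*q² (Y(q) = (q² + q*q) + 0 = (q² + q²) + 0 = 2*q² + 0 = 2*q²)
G = 151/2 (G = 100 - 2*((-2 - 5)/(-1 + 3))² = 100 - 2*(-7/2)² = 100 - 2*49/4 = 100 - 1*49/2 = 100 - 49/2 = 151/2 ≈ 75.500)
230 + G = 230 + 151/2 = 611/2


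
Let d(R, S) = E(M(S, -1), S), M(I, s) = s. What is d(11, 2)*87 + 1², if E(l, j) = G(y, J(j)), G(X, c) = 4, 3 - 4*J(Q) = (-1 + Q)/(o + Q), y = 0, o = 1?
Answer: 349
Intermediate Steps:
J(Q) = ¾ - (-1 + Q)/(4*(1 + Q))
E(l, j) = 4
d(R, S) = 4
d(11, 2)*87 + 1² = 4*87 + 1² = 348 + 1 = 349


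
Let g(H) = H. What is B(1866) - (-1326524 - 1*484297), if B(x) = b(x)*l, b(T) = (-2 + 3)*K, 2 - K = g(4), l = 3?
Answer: 1810815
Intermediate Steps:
K = -2 (K = 2 - 1*4 = 2 - 4 = -2)
b(T) = -2 (b(T) = (-2 + 3)*(-2) = 1*(-2) = -2)
B(x) = -6 (B(x) = -2*3 = -6)
B(1866) - (-1326524 - 1*484297) = -6 - (-1326524 - 1*484297) = -6 - (-1326524 - 484297) = -6 - 1*(-1810821) = -6 + 1810821 = 1810815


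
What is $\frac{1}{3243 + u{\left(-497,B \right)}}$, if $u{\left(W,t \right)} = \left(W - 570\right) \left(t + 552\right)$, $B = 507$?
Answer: $- \frac{1}{1126710} \approx -8.8754 \cdot 10^{-7}$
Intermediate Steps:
$u{\left(W,t \right)} = \left(-570 + W\right) \left(552 + t\right)$
$\frac{1}{3243 + u{\left(-497,B \right)}} = \frac{1}{3243 - 1129953} = \frac{1}{-1126710} = - \frac{1}{1126710}$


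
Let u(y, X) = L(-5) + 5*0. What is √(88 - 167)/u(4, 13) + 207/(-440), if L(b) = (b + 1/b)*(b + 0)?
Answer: -207/440 + I*√79/26 ≈ -0.47045 + 0.34185*I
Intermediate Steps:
L(b) = b*(b + 1/b) (L(b) = (b + 1/b)*b = b*(b + 1/b))
u(y, X) = 26 (u(y, X) = (1 + (-5)²) + 5*0 = (1 + 25) + 0 = 26 + 0 = 26)
√(88 - 167)/u(4, 13) + 207/(-440) = √(88 - 167)/26 + 207/(-440) = √(-79)*(1/26) + 207*(-1/440) = (I*√79)*(1/26) - 207/440 = I*√79/26 - 207/440 = -207/440 + I*√79/26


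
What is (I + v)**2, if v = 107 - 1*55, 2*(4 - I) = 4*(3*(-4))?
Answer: 6400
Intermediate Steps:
I = 28 (I = 4 - 2*3*(-4) = 4 - 2*(-12) = 4 - 1/2*(-48) = 4 + 24 = 28)
v = 52 (v = 107 - 55 = 52)
(I + v)**2 = (28 + 52)**2 = 80**2 = 6400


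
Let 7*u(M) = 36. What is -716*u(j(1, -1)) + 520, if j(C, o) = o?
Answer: -22136/7 ≈ -3162.3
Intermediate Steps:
u(M) = 36/7 (u(M) = (1/7)*36 = 36/7)
-716*u(j(1, -1)) + 520 = -716*36/7 + 520 = -25776/7 + 520 = -22136/7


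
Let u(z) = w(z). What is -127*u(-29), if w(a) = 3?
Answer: -381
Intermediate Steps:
u(z) = 3
-127*u(-29) = -127*3 = -381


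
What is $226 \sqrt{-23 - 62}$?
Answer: $226 i \sqrt{85} \approx 2083.6 i$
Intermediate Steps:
$226 \sqrt{-23 - 62} = 226 \sqrt{-85} = 226 i \sqrt{85}$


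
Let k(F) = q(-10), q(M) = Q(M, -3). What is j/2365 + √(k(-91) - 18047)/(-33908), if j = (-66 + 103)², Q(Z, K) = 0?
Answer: 1369/2365 - I*√18047/33908 ≈ 0.57886 - 0.0039619*I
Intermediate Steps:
q(M) = 0
k(F) = 0
j = 1369 (j = 37² = 1369)
j/2365 + √(k(-91) - 18047)/(-33908) = 1369/2365 + √(0 - 18047)/(-33908) = 1369*(1/2365) + √(-18047)*(-1/33908) = 1369/2365 + (I*√18047)*(-1/33908) = 1369/2365 - I*√18047/33908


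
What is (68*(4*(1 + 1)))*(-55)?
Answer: -29920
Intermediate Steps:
(68*(4*(1 + 1)))*(-55) = (68*(4*2))*(-55) = (68*8)*(-55) = 544*(-55) = -29920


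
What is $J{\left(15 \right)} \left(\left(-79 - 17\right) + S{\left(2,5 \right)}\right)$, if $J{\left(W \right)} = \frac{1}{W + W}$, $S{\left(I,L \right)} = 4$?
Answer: $- \frac{46}{15} \approx -3.0667$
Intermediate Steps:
$J{\left(W \right)} = \frac{1}{2 W}$
$J{\left(15 \right)} \left(\left(-79 - 17\right) + S{\left(2,5 \right)}\right) = \frac{1}{2 \cdot 15} \left(\left(-79 - 17\right) + 4\right) = \frac{1}{2} \cdot \frac{1}{15} \left(-96 + 4\right) = \frac{1}{30} \left(-92\right) = - \frac{46}{15}$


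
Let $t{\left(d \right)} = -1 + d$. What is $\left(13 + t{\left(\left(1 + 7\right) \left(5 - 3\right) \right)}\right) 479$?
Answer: $13412$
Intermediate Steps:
$\left(13 + t{\left(\left(1 + 7\right) \left(5 - 3\right) \right)}\right) 479 = \left(13 - \left(1 - \left(1 + 7\right) \left(5 - 3\right)\right)\right) 479 = \left(13 + \left(-1 + 8 \cdot 2\right)\right) 479 = \left(13 + \left(-1 + 16\right)\right) 479 = \left(13 + 15\right) 479 = 28 \cdot 479 = 13412$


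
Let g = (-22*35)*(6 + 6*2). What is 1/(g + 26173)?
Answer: 1/12313 ≈ 8.1215e-5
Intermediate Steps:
g = -13860 (g = -770*(6 + 12) = -770*18 = -13860)
1/(g + 26173) = 1/(-13860 + 26173) = 1/12313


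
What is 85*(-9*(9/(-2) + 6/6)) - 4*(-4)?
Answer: 5387/2 ≈ 2693.5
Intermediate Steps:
85*(-9*(9/(-2) + 6/6)) - 4*(-4) = 85*(-9*(9*(-1/2) + 6*(1/6))) + 16 = 85*(-9*(-9/2 + 1)) + 16 = 85*(-9*(-7/2)) + 16 = 85*(63/2) + 16 = 5355/2 + 16 = 5387/2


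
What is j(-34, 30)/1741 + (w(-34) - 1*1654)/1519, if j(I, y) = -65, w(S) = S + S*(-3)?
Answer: -2859961/2644579 ≈ -1.0814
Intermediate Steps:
w(S) = -2*S (w(S) = S - 3*S = -2*S)
j(-34, 30)/1741 + (w(-34) - 1*1654)/1519 = -65/1741 + (-2*(-34) - 1*1654)/1519 = -65*1/1741 + (68 - 1654)*(1/1519) = -65/1741 - 1586*1/1519 = -65/1741 - 1586/1519 = -2859961/2644579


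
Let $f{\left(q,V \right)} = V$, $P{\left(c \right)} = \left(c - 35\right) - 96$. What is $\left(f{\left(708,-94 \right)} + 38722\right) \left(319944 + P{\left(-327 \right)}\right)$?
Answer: $12341105208$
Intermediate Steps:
$P{\left(c \right)} = -131 + c$ ($P{\left(c \right)} = \left(-35 + c\right) - 96 = -131 + c$)
$\left(f{\left(708,-94 \right)} + 38722\right) \left(319944 + P{\left(-327 \right)}\right) = \left(-94 + 38722\right) \left(319944 - 458\right) = 38628 \left(319944 - 458\right) = 38628 \cdot 319486 = 12341105208$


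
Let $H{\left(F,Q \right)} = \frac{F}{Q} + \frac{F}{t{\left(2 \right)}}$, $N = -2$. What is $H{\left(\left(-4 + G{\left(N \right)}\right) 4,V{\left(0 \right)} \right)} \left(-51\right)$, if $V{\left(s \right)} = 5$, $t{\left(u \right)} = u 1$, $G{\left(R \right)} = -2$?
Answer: $\frac{4284}{5} \approx 856.8$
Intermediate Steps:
$t{\left(u \right)} = u$
$H{\left(F,Q \right)} = \frac{F}{2} + \frac{F}{Q}$ ($H{\left(F,Q \right)} = \frac{F}{Q} + \frac{F}{2} = \frac{F}{2} + \frac{F}{Q}$)
$H{\left(\left(-4 + G{\left(N \right)}\right) 4,V{\left(0 \right)} \right)} \left(-51\right) = \left(\frac{\left(-4 - 2\right) 4}{2} + \frac{\left(-4 - 2\right) 4}{5}\right) \left(-51\right) = \left(\frac{\left(-6\right) 4}{2} + \left(-6\right) 4 \cdot \frac{1}{5}\right) \left(-51\right) = \left(\frac{1}{2} \left(-24\right) - \frac{24}{5}\right) \left(-51\right) = \left(-12 - \frac{24}{5}\right) \left(-51\right) = \left(- \frac{84}{5}\right) \left(-51\right) = \frac{4284}{5}$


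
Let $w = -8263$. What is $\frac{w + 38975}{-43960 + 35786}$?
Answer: $- \frac{15356}{4087} \approx -3.7573$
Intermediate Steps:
$\frac{w + 38975}{-43960 + 35786} = \frac{-8263 + 38975}{-43960 + 35786} = \frac{30712}{-8174} = 30712 \left(- \frac{1}{8174}\right) = - \frac{15356}{4087}$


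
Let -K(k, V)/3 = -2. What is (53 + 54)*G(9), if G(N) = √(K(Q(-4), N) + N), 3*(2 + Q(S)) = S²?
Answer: 107*√15 ≈ 414.41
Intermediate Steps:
Q(S) = -2 + S²/3
K(k, V) = 6 (K(k, V) = -3*(-2) = 6)
G(N) = √(6 + N)
(53 + 54)*G(9) = (53 + 54)*√(6 + 9) = 107*√15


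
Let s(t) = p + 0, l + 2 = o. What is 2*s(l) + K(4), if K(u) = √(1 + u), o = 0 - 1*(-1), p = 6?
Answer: 12 + √5 ≈ 14.236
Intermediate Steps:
o = 1 (o = 0 + 1 = 1)
l = -1 (l = -2 + 1 = -1)
s(t) = 6 (s(t) = 6 + 0 = 6)
2*s(l) + K(4) = 2*6 + √(1 + 4) = 12 + √5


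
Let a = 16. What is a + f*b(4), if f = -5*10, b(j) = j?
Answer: -184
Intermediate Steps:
f = -50
a + f*b(4) = 16 - 50*4 = 16 - 200 = -184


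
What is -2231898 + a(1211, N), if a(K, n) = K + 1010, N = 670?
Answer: -2229677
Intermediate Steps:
a(K, n) = 1010 + K
-2231898 + a(1211, N) = -2231898 + (1010 + 1211) = -2231898 + 2221 = -2229677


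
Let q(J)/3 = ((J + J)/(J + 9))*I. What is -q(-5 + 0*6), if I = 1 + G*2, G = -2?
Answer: -45/2 ≈ -22.500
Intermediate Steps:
I = -3 (I = 1 - 2*2 = 1 - 4 = -3)
q(J) = -18*J/(9 + J) (q(J) = 3*(((J + J)/(J + 9))*(-3)) = 3*(((2*J)/(9 + J))*(-3)) = 3*((2*J/(9 + J))*(-3)) = 3*(-6*J/(9 + J)) = -18*J/(9 + J))
-q(-5 + 0*6) = -(-18)*(-5 + 0*6)/(9 + (-5 + 0*6)) = -(-18)*(-5 + 0)/(9 + (-5 + 0)) = -(-18)*(-5)/(9 - 5) = -(-18)*(-5)/4 = -1*45/2 = -45/2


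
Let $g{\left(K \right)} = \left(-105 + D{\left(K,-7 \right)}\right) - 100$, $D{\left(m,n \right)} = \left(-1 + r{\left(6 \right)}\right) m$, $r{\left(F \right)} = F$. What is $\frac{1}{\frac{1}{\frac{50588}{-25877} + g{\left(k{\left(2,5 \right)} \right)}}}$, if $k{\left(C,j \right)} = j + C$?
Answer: $- \frac{4449678}{25877} \approx -171.95$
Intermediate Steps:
$k{\left(C,j \right)} = C + j$
$D{\left(m,n \right)} = 5 m$ ($D{\left(m,n \right)} = \left(-1 + 6\right) m = 5 m$)
$g{\left(K \right)} = -205 + 5 K$ ($g{\left(K \right)} = \left(-105 + 5 K\right) - 100 = -205 + 5 K$)
$\frac{1}{\frac{1}{\frac{50588}{-25877} + g{\left(k{\left(2,5 \right)} \right)}}} = \frac{1}{\frac{1}{\frac{50588}{-25877} - \left(205 - 5 \left(2 + 5\right)\right)}} = \frac{1}{\frac{1}{50588 \left(- \frac{1}{25877}\right) + \left(-205 + 5 \cdot 7\right)}} = \frac{1}{\frac{1}{- \frac{50588}{25877} + \left(-205 + 35\right)}} = \frac{1}{\frac{1}{- \frac{50588}{25877} - 170}} = \frac{1}{\frac{1}{- \frac{4449678}{25877}}} = \frac{1}{- \frac{25877}{4449678}} = - \frac{4449678}{25877}$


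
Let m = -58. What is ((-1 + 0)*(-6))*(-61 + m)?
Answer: -714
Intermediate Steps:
((-1 + 0)*(-6))*(-61 + m) = ((-1 + 0)*(-6))*(-61 - 58) = -1*(-6)*(-119) = 6*(-119) = -714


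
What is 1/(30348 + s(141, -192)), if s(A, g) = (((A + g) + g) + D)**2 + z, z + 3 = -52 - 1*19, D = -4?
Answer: 1/91283 ≈ 1.0955e-5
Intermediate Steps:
z = -74 (z = -3 + (-52 - 1*19) = -3 + (-52 - 19) = -3 - 71 = -74)
s(A, g) = -74 + (-4 + A + 2*g)**2 (s(A, g) = (((A + g) + g) - 4)**2 - 74 = ((A + 2*g) - 4)**2 - 74 = (-4 + A + 2*g)**2 - 74 = -74 + (-4 + A + 2*g)**2)
1/(30348 + s(141, -192)) = 1/(30348 + (-74 + (-4 + 141 + 2*(-192))**2)) = 1/(30348 + (-74 + (-4 + 141 - 384)**2)) = 1/(30348 + (-74 + (-247)**2)) = 1/(30348 + (-74 + 61009)) = 1/(30348 + 60935) = 1/91283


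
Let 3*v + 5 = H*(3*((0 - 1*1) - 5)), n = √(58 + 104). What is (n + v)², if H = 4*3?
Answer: 50299/9 - 1326*√2 ≈ 3713.5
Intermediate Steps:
n = 9*√2 (n = √162 = 9*√2 ≈ 12.728)
H = 12
v = -221/3 (v = -5/3 + (12*(3*((0 - 1*1) - 5)))/3 = -5/3 + (12*(3*((0 - 1) - 5)))/3 = -5/3 + (12*(3*(-1 - 5)))/3 = -5/3 + (12*(3*(-6)))/3 = -5/3 + (12*(-18))/3 = -5/3 + (⅓)*(-216) = -5/3 - 72 = -221/3 ≈ -73.667)
(n + v)² = (9*√2 - 221/3)² = (-221/3 + 9*√2)²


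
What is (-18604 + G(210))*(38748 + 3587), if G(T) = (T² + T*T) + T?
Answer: 2955237010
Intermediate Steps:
G(T) = T + 2*T² (G(T) = (T² + T²) + T = 2*T² + T = T + 2*T²)
(-18604 + G(210))*(38748 + 3587) = (-18604 + 210*(1 + 2*210))*(38748 + 3587) = (-18604 + 210*(1 + 420))*42335 = (-18604 + 210*421)*42335 = (-18604 + 88410)*42335 = 69806*42335 = 2955237010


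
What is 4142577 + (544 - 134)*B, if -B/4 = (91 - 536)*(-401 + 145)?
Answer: -182686223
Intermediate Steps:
B = -455680 (B = -4*(91 - 536)*(-401 + 145) = -(-1780)*(-256) = -4*113920 = -455680)
4142577 + (544 - 134)*B = 4142577 + (544 - 134)*(-455680) = 4142577 + 410*(-455680) = 4142577 - 186828800 = -182686223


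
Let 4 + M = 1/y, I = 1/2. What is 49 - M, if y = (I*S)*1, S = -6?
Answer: 160/3 ≈ 53.333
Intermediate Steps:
I = 1/2 ≈ 0.50000
y = -3 (y = ((1/2)*(-6))*1 = -3*1 = -3)
M = -13/3 (M = -4 + 1/(-3) = -4 - 1/3 = -13/3 ≈ -4.3333)
49 - M = 49 - 1*(-13/3) = 49 + 13/3 = 160/3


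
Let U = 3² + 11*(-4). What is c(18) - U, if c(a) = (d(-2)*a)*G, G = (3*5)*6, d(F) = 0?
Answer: 35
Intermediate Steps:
G = 90 (G = 15*6 = 90)
c(a) = 0 (c(a) = (0*a)*90 = 0*90 = 0)
U = -35 (U = 9 - 44 = -35)
c(18) - U = 0 - 1*(-35) = 0 + 35 = 35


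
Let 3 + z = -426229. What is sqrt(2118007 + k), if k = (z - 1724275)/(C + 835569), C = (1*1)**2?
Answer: sqrt(1478742452679640310)/835570 ≈ 1455.3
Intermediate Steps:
z = -426232 (z = -3 - 426229 = -426232)
C = 1 (C = 1**2 = 1)
k = -2150507/835570 (k = (-426232 - 1724275)/(1 + 835569) = -2150507/835570 ≈ -2.5737)
sqrt(2118007 + k) = sqrt(2118007 - 2150507/835570) = sqrt(1769740958483/835570) = sqrt(1478742452679640310)/835570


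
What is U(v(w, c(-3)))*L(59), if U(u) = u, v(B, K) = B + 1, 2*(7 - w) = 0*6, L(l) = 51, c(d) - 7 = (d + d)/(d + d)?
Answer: 408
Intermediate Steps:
c(d) = 8 (c(d) = 7 + (d + d)/(d + d) = 7 + (2*d)/((2*d)) = 7 + (2*d)*(1/(2*d)) = 7 + 1 = 8)
w = 7 (w = 7 - 0*6 = 7 - ½*0 = 7 + 0 = 7)
v(B, K) = 1 + B
U(v(w, c(-3)))*L(59) = (1 + 7)*51 = 8*51 = 408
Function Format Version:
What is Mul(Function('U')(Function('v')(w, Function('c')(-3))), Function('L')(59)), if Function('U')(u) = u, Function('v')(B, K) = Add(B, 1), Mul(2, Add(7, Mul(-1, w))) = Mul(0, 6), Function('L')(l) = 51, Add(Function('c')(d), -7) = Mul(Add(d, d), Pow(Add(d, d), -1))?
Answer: 408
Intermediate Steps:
Function('c')(d) = 8 (Function('c')(d) = Add(7, Mul(Add(d, d), Pow(Add(d, d), -1))) = Add(7, Mul(Mul(2, d), Pow(Mul(2, d), -1))) = Add(7, Mul(Mul(2, d), Mul(Rational(1, 2), Pow(d, -1)))) = Add(7, 1) = 8)
w = 7 (w = Add(7, Mul(Rational(-1, 2), Mul(0, 6))) = Add(7, Mul(Rational(-1, 2), 0)) = Add(7, 0) = 7)
Function('v')(B, K) = Add(1, B)
Mul(Function('U')(Function('v')(w, Function('c')(-3))), Function('L')(59)) = Mul(Add(1, 7), 51) = Mul(8, 51) = 408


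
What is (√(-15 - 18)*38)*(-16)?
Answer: -608*I*√33 ≈ -3492.7*I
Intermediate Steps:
(√(-15 - 18)*38)*(-16) = (√(-33)*38)*(-16) = ((I*√33)*38)*(-16) = (38*I*√33)*(-16) = -608*I*√33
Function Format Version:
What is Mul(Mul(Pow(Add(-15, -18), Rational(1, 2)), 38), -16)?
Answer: Mul(-608, I, Pow(33, Rational(1, 2))) ≈ Mul(-3492.7, I)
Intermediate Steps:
Mul(Mul(Pow(Add(-15, -18), Rational(1, 2)), 38), -16) = Mul(Mul(Pow(-33, Rational(1, 2)), 38), -16) = Mul(Mul(Mul(I, Pow(33, Rational(1, 2))), 38), -16) = Mul(Mul(38, I, Pow(33, Rational(1, 2))), -16) = Mul(-608, I, Pow(33, Rational(1, 2)))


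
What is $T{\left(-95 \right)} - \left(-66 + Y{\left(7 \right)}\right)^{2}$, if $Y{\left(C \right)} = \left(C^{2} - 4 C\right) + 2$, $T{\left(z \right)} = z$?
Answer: $-1944$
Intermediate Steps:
$Y{\left(C \right)} = 2 + C^{2} - 4 C$
$T{\left(-95 \right)} - \left(-66 + Y{\left(7 \right)}\right)^{2} = -95 - \left(-66 + \left(2 + 7^{2} - 28\right)\right)^{2} = -95 - \left(-66 + \left(2 + 49 - 28\right)\right)^{2} = -95 - \left(-66 + 23\right)^{2} = -95 - \left(-43\right)^{2} = -95 - 1849 = -1944$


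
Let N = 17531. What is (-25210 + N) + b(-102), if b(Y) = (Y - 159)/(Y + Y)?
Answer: -522085/68 ≈ -7677.7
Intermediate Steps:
b(Y) = (-159 + Y)/(2*Y) (b(Y) = (-159 + Y)/((2*Y)) = (-159 + Y)*(1/(2*Y)) = (-159 + Y)/(2*Y))
(-25210 + N) + b(-102) = (-25210 + 17531) + (1/2)*(-159 - 102)/(-102) = -7679 + (1/2)*(-1/102)*(-261) = -7679 + 87/68 = -522085/68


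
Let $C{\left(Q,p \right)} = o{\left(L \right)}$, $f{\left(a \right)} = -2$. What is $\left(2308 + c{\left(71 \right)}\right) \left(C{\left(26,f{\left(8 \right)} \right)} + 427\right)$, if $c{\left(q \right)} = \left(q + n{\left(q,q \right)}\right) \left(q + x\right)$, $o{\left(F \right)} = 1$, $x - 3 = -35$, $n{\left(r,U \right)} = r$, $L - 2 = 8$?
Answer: $3358088$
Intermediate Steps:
$L = 10$ ($L = 2 + 8 = 10$)
$x = -32$ ($x = 3 - 35 = -32$)
$c{\left(q \right)} = 2 q \left(-32 + q\right)$ ($c{\left(q \right)} = \left(q + q\right) \left(q - 32\right) = 2 q \left(-32 + q\right)$)
$C{\left(Q,p \right)} = 1$
$\left(2308 + c{\left(71 \right)}\right) \left(C{\left(26,f{\left(8 \right)} \right)} + 427\right) = \left(2308 + 2 \cdot 71 \left(-32 + 71\right)\right) \left(1 + 427\right) = \left(2308 + 2 \cdot 71 \cdot 39\right) 428 = \left(2308 + 5538\right) 428 = 7846 \cdot 428 = 3358088$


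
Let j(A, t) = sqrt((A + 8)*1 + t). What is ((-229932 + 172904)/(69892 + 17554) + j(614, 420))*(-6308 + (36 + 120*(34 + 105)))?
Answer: -296773712/43723 + 10408*sqrt(1042) ≈ 3.2918e+5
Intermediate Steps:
j(A, t) = sqrt(8 + A + t) (j(A, t) = sqrt((8 + A)*1 + t) = sqrt((8 + A) + t) = sqrt(8 + A + t))
((-229932 + 172904)/(69892 + 17554) + j(614, 420))*(-6308 + (36 + 120*(34 + 105))) = ((-229932 + 172904)/(69892 + 17554) + sqrt(8 + 614 + 420))*(-6308 + (36 + 120*(34 + 105))) = (-57028/87446 + sqrt(1042))*(-6308 + (36 + 120*139)) = (-57028*1/87446 + sqrt(1042))*(-6308 + (36 + 16680)) = (-28514/43723 + sqrt(1042))*(-6308 + 16716) = (-28514/43723 + sqrt(1042))*10408 = -296773712/43723 + 10408*sqrt(1042)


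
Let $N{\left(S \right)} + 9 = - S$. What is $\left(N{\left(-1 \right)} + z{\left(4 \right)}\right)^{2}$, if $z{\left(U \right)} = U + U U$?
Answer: $144$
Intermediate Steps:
$N{\left(S \right)} = -9 - S$
$z{\left(U \right)} = U + U^{2}$
$\left(N{\left(-1 \right)} + z{\left(4 \right)}\right)^{2} = \left(\left(-9 - -1\right) + 4 \left(1 + 4\right)\right)^{2} = \left(\left(-9 + 1\right) + 4 \cdot 5\right)^{2} = \left(-8 + 20\right)^{2} = 12^{2} = 144$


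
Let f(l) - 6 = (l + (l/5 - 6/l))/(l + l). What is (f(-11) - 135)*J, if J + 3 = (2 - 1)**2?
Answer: 155394/605 ≈ 256.85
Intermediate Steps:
f(l) = 6 + (-6/l + 6*l/5)/(2*l) (f(l) = 6 + (l + (l/5 - 6/l))/(l + l) = 6 + (l + (l*(1/5) - 6/l))/((2*l)) = 6 + (l + (l/5 - 6/l))*(1/(2*l)) = 6 + (l + (-6/l + l/5))*(1/(2*l)) = 6 + (-6/l + 6*l/5)*(1/(2*l)) = 6 + (-6/l + 6*l/5)/(2*l))
J = -2 (J = -3 + (2 - 1)**2 = -3 + 1**2 = -3 + 1 = -2)
(f(-11) - 135)*J = ((33/5 - 3/(-11)**2) - 135)*(-2) = ((33/5 - 3*1/121) - 135)*(-2) = ((33/5 - 3/121) - 135)*(-2) = (3978/605 - 135)*(-2) = -77697/605*(-2) = 155394/605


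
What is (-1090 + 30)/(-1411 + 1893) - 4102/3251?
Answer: -2711612/783491 ≈ -3.4609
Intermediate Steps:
(-1090 + 30)/(-1411 + 1893) - 4102/3251 = -1060/482 - 4102*1/3251 = -1060*1/482 - 4102/3251 = -530/241 - 4102/3251 = -2711612/783491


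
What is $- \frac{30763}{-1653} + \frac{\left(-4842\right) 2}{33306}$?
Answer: $\frac{168097471}{9175803} \approx 18.32$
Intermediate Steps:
$- \frac{30763}{-1653} + \frac{\left(-4842\right) 2}{33306} = \left(-30763\right) \left(- \frac{1}{1653}\right) - \frac{1614}{5551} = \frac{30763}{1653} - \frac{1614}{5551} = \frac{168097471}{9175803}$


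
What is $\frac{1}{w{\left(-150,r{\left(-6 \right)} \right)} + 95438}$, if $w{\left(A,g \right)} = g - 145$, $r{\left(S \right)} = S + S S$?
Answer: $\frac{1}{95323} \approx 1.0491 \cdot 10^{-5}$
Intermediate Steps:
$r{\left(S \right)} = S + S^{2}$
$w{\left(A,g \right)} = -145 + g$
$\frac{1}{w{\left(-150,r{\left(-6 \right)} \right)} + 95438} = \frac{1}{\left(-145 - 6 \left(1 - 6\right)\right) + 95438} = \frac{1}{\left(-145 - -30\right) + 95438} = \frac{1}{\left(-145 + 30\right) + 95438} = \frac{1}{-115 + 95438} = \frac{1}{95323}$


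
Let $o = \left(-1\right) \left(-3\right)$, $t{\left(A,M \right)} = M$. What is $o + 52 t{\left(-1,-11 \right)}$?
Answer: $-569$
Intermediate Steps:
$o = 3$
$o + 52 t{\left(-1,-11 \right)} = 3 + 52 \left(-11\right) = 3 - 572 = -569$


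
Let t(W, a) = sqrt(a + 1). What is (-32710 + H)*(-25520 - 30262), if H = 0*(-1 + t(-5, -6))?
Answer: 1824629220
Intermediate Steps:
t(W, a) = sqrt(1 + a)
H = 0 (H = 0*(-1 + sqrt(1 - 6)) = 0*(-1 + sqrt(-5)) = 0*(-1 + I*sqrt(5)) = 0)
(-32710 + H)*(-25520 - 30262) = (-32710 + 0)*(-25520 - 30262) = -32710*(-55782) = 1824629220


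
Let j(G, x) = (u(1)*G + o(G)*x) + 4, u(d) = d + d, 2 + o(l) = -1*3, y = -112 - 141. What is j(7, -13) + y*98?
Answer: -24711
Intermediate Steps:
y = -253
o(l) = -5 (o(l) = -2 - 1*3 = -2 - 3 = -5)
u(d) = 2*d
j(G, x) = 4 - 5*x + 2*G (j(G, x) = ((2*1)*G - 5*x) + 4 = (2*G - 5*x) + 4 = (-5*x + 2*G) + 4 = 4 - 5*x + 2*G)
j(7, -13) + y*98 = (4 - 5*(-13) + 2*7) - 253*98 = (4 + 65 + 14) - 24794 = 83 - 24794 = -24711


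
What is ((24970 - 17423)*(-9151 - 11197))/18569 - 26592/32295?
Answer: -1653306417956/199895285 ≈ -8270.9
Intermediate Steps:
((24970 - 17423)*(-9151 - 11197))/18569 - 26592/32295 = (7547*(-20348))*(1/18569) - 26592*1/32295 = -153566356*1/18569 - 8864/10765 = -153566356/18569 - 8864/10765 = -1653306417956/199895285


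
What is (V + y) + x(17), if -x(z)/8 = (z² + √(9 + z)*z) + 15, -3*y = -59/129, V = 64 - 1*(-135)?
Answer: -864112/387 - 136*√26 ≈ -2926.3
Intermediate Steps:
V = 199 (V = 64 + 135 = 199)
y = 59/387 (y = -(-59)/(3*129) = -⅓*(-59/129) = 59/387 ≈ 0.15245)
x(z) = -120 - 8*z² - 8*z*√(9 + z) (x(z) = -8*((z² + √(9 + z)*z) + 15) = -8*((z² + z*√(9 + z)) + 15) = -8*(15 + z² + z*√(9 + z)) = -120 - 8*z² - 8*z*√(9 + z))
(V + y) + x(17) = (199 + 59/387) + (-120 - 8*17² - 8*17*√(9 + 17)) = 77072/387 + (-120 - 8*289 - 8*17*√26) = 77072/387 + (-120 - 2312 - 136*√26) = 77072/387 + (-2432 - 136*√26) = -864112/387 - 136*√26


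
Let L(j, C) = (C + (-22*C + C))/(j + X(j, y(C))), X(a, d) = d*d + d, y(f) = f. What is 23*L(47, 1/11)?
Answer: -5060/5699 ≈ -0.88787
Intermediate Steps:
X(a, d) = d + d**2 (X(a, d) = d**2 + d = d + d**2)
L(j, C) = -20*C/(j + C*(1 + C)) (L(j, C) = (C + (-22*C + C))/(j + C*(1 + C)) = (C - 21*C)/(j + C*(1 + C)) = (-20*C)/(j + C*(1 + C)) = -20*C/(j + C*(1 + C)))
23*L(47, 1/11) = 23*(-20/(11*(47 + (1 + 1/11)/11))) = 23*(-20*1/11/(47 + (1 + 1/11)/11)) = 23*(-20*1/11/(47 + (1/11)*(12/11))) = 23*(-20*1/11/(47 + 12/121)) = 23*(-20*1/11/5699/121) = 23*(-20*1/11*121/5699) = 23*(-220/5699) = -5060/5699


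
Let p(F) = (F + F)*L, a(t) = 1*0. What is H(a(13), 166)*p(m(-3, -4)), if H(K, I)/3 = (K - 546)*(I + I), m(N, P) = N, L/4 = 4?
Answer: 52206336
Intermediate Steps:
L = 16 (L = 4*4 = 16)
a(t) = 0
p(F) = 32*F (p(F) = (F + F)*16 = (2*F)*16 = 32*F)
H(K, I) = 6*I*(-546 + K) (H(K, I) = 3*((K - 546)*(I + I)) = 3*((-546 + K)*(2*I)) = 3*(2*I*(-546 + K)) = 6*I*(-546 + K))
H(a(13), 166)*p(m(-3, -4)) = (6*166*(-546 + 0))*(32*(-3)) = (6*166*(-546))*(-96) = -543816*(-96) = 52206336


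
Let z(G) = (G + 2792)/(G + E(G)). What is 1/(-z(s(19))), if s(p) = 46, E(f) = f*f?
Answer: -1081/1419 ≈ -0.76180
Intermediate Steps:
E(f) = f²
z(G) = (2792 + G)/(G + G²) (z(G) = (G + 2792)/(G + G²) = (2792 + G)/(G + G²))
1/(-z(s(19))) = 1/(-(2792 + 46)/(46*(1 + 46))) = 1/(-2838/(46*47)) = 1/(-1*1419/1081) = 1/(-1419/1081) = -1081/1419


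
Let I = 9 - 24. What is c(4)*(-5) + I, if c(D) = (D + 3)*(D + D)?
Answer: -295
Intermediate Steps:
c(D) = 2*D*(3 + D) (c(D) = (3 + D)*(2*D) = 2*D*(3 + D))
I = -15
c(4)*(-5) + I = (2*4*(3 + 4))*(-5) - 15 = (2*4*7)*(-5) - 15 = 56*(-5) - 15 = -280 - 15 = -295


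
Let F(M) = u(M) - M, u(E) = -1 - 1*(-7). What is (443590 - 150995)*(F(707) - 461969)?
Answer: -135374928650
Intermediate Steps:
u(E) = 6 (u(E) = -1 + 7 = 6)
F(M) = 6 - M
(443590 - 150995)*(F(707) - 461969) = (443590 - 150995)*((6 - 1*707) - 461969) = 292595*((6 - 707) - 461969) = 292595*(-701 - 461969) = 292595*(-462670) = -135374928650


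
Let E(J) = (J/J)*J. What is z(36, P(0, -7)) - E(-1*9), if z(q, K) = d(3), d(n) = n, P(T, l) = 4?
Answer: 12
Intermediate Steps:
z(q, K) = 3
E(J) = J (E(J) = 1*J = J)
z(36, P(0, -7)) - E(-1*9) = 3 - (-1)*9 = 3 - 1*(-9) = 3 + 9 = 12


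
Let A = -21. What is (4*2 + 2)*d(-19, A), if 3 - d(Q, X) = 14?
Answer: -110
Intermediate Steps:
d(Q, X) = -11 (d(Q, X) = 3 - 1*14 = 3 - 14 = -11)
(4*2 + 2)*d(-19, A) = (4*2 + 2)*(-11) = (8 + 2)*(-11) = 10*(-11) = -110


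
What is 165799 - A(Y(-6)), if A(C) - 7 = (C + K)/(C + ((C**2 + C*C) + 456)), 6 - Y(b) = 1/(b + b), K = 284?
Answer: 6399384522/38599 ≈ 1.6579e+5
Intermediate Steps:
Y(b) = 6 - 1/(2*b) (Y(b) = 6 - 1/(b + b) = 6 - 1/(2*b))
A(C) = 7 + (284 + C)/(456 + C + 2*C**2) (A(C) = 7 + (C + 284)/(C + ((C**2 + C*C) + 456)) = 7 + (284 + C)/(C + ((C**2 + C**2) + 456)) = 7 + (284 + C)/(C + (2*C**2 + 456)) = 7 + (284 + C)/(C + (456 + 2*C**2)) = 7 + (284 + C)/(456 + C + 2*C**2))
165799 - A(Y(-6)) = 165799 - 2*(1738 + 4*(6 - 1/2/(-6)) + 7*(6 - 1/2/(-6))**2)/(456 + (6 - 1/2/(-6)) + 2*(6 - 1/2/(-6))**2) = 165799 - 2*(1738 + 4*(6 - 1/2*(-1/6)) + 7*(6 - 1/2*(-1/6))**2)/(456 + (6 - 1/2*(-1/6)) + 2*(6 - 1/2*(-1/6))**2) = 165799 - 2*(1738 + 4*(6 + 1/12) + 7*(6 + 1/12)**2)/(456 + (6 + 1/12) + 2*(6 + 1/12)**2) = 165799 - 2*(1738 + 4*(73/12) + 7*(73/12)**2)/(456 + 73/12 + 2*(73/12)**2) = 165799 - 2*(1738 + 73/3 + 7*(5329/144))/(456 + 73/12 + 2*(5329/144)) = 165799 - 2*(1738 + 73/3 + 37303/144)/(456 + 73/12 + 5329/72) = 165799 - 2*291079/(38599/72*144) = 165799 - 2*72*291079/(38599*144) = 165799 - 1*291079/38599 = 165799 - 291079/38599 = 6399384522/38599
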